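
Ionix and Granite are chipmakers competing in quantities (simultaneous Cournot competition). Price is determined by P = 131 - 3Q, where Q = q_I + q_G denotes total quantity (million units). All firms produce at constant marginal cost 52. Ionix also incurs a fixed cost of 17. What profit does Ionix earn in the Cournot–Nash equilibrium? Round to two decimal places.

214.15

A representative firm's profit is π_i = q_i(131 - 3Q) - 52q_i.
Setting ∂π_i/∂q_i = 0 with rivals' quantities fixed: 79 - 6q_i - 3q_j = 0.
By symmetry each firm produces the same amount; substituting q_j = q_i yields q_i = 79/9.
Price P = 131 - 3·(158/9) = 235/3.
Ionix's profit: (235/3 - 52)·(79/9) - 17 = 214.1481.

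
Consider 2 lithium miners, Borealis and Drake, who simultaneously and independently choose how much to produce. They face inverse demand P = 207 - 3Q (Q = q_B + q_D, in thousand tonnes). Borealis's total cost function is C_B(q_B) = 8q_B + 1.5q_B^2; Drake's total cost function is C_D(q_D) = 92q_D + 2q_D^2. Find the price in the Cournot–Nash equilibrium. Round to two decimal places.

Borealis's profit: π_B = (207 - 3Q)q_B - (8q_B + (3/2)q_B²). Setting ∂π_B/∂q_B = 0: 199 - 9q_B - 3(q_D) = 0.
Drake's profit: π_D = (207 - 3Q)q_D - (92q_D + 2q_D²). Setting ∂π_D/∂q_D = 0: 115 - 10q_D - 3(q_B) = 0.
Best responses: q_B = (199 - 3q_D)/9, q_D = (115 - 3q_B)/10.
Solving the pair: q_B = 1645/81, q_D = 146/27.
Total output Q = 25.7160, so price P = 207 - 3·25.7160 = 129.8519.

129.85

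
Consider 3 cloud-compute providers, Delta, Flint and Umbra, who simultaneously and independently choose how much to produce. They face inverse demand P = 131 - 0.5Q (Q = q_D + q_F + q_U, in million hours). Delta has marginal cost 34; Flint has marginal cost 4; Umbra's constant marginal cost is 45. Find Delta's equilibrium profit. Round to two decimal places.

760.50

Delta's profit: π_D = (131 - 0.5Q)q_D - (34q_D). Setting ∂π_D/∂q_D = 0: 97 - q_D - (1/2)(q_F + q_U) = 0.
Flint's first-order condition: 127 - q_F - (1/2)(q_D + q_U) = 0.
Umbra's first-order condition: 86 - q_U - (1/2)(q_D + q_F) = 0.
Adding the 3 first-order conditions: 310 − 2Q = 0, so Q = 155.
Back-substituting: q_D = (97 − 155/2)/(1/2) = 39, q_F = (127 − 155/2)/(1/2) = 99, q_U = (86 − 155/2)/(1/2) = 17.
Price P = 131 - (1/2)·155 = 107/2.
Delta's profit: (107/2 - 34)·39 = 1521/2.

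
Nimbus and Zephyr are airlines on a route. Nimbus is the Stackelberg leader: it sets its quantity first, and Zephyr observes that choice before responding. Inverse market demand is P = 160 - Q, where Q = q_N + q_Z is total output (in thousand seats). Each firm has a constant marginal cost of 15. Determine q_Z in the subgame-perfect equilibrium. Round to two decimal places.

Solve by backward induction. Given q_N, the follower Zephyr maximises π_Z = (160 - q_N - q_Z)q_Z - 15q_Z.
Setting the follower's marginal profit to zero, 145 - q_N - 2q_Z = 0, i.e. q_Z = (145 - q_N)/2.
The leader anticipates this reaction. Substituting into P = 160 - Q gives P = 175/2 - (1/2)q_N, so π_N = (175/2 - (1/2)q_N)q_N - 15q_N.
Maximising: ∂π_N/∂q_N = 145/2 - q_N = 0, giving q_N = 145/2.
Then q_Z = (145 - 145/2)/2 = 145/4.

36.25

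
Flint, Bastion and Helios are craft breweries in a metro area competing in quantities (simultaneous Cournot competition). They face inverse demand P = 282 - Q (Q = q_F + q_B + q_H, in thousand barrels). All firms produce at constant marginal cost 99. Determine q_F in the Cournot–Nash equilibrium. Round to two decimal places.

A representative firm's profit is π_i = q_i(282 - Q) - 99q_i.
Setting ∂π_i/∂q_i = 0 with rivals' quantities fixed: 183 - 2q_i - Σ_{j≠i} q_j = 0.
With identical firms every q_j equals q_i, so Σ_{j≠i} q_j = 2q_i and 183 = 4q_i, giving q_i = 183/4.

45.75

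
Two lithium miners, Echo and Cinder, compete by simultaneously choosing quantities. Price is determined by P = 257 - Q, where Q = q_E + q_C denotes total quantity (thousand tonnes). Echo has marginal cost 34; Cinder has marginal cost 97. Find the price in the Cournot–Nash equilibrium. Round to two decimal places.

Echo's profit: π_E = (257 - Q)q_E - (34q_E). Setting ∂π_E/∂q_E = 0: 223 - 2q_E - (q_C) = 0.
Cinder's first-order condition: 160 - 2q_C - (q_E) = 0.
Rearranging gives the reaction functions q_E = (223 - q_C)/2 and q_C = (160 - q_E)/2.
Substituting one into the other gives q_E = 286/3 and q_C = 97/3.
Total output Q = 383/3, so price P = 257 - 383/3 = 388/3.

129.33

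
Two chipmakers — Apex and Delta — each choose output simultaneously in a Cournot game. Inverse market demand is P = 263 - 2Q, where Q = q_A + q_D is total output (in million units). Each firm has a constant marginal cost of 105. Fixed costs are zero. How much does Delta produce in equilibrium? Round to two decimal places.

26.33

Each firm earns π_i = (263 - 2Q)q_i - 105q_i.
First-order condition (treating rivals' output as given): 158 - 4q_i - 2q_j = 0.
With identical firms every q_j equals q_i, so q_j = q_i and 158 = 6q_i, giving q_i = 79/3.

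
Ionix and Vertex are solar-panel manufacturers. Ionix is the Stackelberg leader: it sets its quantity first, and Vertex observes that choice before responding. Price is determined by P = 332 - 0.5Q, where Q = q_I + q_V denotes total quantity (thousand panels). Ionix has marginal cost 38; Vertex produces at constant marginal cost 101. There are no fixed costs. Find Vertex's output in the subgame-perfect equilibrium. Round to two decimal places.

The follower Vertex best-responds to any q_I: π_V = (332 - 0.5Q)q_V - 101q_V.
Follower FOC: 231 - (1/2)q_I - q_V = 0, so q_V(q_I) = (231 - (1/2)q_I).
Ionix substitutes q_V(q_I) into its own profit: π_I = q_I(332 - (1/2)q_I - (231 - (1/2)q_I)/2) - 38q_I = (433/2 - (1/4)q_I)q_I - 38q_I.
Leader FOC: 357/2 - (1/2)q_I = 0, so q_I = 357.
Then q_V = (231 - (1/2)·357) = 105/2.

52.50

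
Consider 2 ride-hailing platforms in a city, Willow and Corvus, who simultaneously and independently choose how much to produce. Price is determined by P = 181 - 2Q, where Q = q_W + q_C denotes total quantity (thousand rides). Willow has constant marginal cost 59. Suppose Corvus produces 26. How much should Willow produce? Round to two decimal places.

17.50

With the rival's output fixed at 26, Willow's profit is π_W = (181 - 2·26 - 2q_W)q_W - (59q_W) = (129 - 2q_W)q_W - (59q_W).
∂π_W/∂q_W = 70 - 4q_W = 0, so q_W = 35/2.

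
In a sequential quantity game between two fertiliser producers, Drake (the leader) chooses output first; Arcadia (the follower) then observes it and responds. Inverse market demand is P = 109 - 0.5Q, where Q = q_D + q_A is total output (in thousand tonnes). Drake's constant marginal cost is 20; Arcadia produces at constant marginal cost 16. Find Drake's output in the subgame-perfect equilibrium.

85

The follower Arcadia best-responds to any q_D: π_A = (109 - 0.5Q)q_A - 16q_A.
Follower FOC: 93 - (1/2)q_D - q_A = 0, so q_A(q_D) = (93 - (1/2)q_D).
Drake substitutes q_A(q_D) into its own profit: π_D = q_D(109 - (1/2)q_D - (93 - (1/2)q_D)/2) - 20q_D = (125/2 - (1/4)q_D)q_D - 20q_D.
Maximising: ∂π_D/∂q_D = 85/2 - (1/2)q_D = 0, giving q_D = 85.
Then q_A = (93 - (1/2)·85) = 101/2.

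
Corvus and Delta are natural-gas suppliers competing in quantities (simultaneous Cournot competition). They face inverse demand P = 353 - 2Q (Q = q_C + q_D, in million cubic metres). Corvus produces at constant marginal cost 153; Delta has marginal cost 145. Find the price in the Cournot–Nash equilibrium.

217

Corvus's profit: π_C = (353 - 2Q)q_C - (153q_C). Setting ∂π_C/∂q_C = 0: 200 - 4q_C - 2(q_D) = 0.
Delta's first-order condition: 208 - 4q_D - 2(q_C) = 0.
So q_C = (200 - 2q_D)/4 and q_D = (208 - 2q_C)/4.
Substituting one into the other gives q_C = 32 and q_D = 36.
Total output Q = 68, so price P = 353 - 2·68 = 217.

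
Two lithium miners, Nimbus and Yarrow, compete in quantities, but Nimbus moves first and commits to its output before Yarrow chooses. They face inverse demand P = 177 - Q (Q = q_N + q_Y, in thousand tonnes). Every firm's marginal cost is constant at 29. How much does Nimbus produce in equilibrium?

74

Solve by backward induction. Given q_N, the follower Yarrow maximises π_Y = (177 - q_N - q_Y)q_Y - 29q_Y.
Follower FOC: 148 - q_N - 2q_Y = 0, so q_Y(q_N) = (148 - q_N)/2.
The leader anticipates this reaction. Substituting into P = 177 - Q gives P = 103 - (1/2)q_N, so π_N = (103 - (1/2)q_N)q_N - 29q_N.
The leader's first-order condition 74 - q_N = 0 yields q_N = 74.
Then q_Y = (148 - 74)/2 = 37.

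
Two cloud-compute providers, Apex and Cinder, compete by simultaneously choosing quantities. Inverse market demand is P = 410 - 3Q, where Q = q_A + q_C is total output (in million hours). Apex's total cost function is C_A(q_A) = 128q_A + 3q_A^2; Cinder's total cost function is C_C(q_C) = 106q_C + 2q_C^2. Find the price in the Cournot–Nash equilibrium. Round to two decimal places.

Apex's profit: π_A = (410 - 3Q)q_A - (128q_A + 3q_A²). Setting ∂π_A/∂q_A = 0: 282 - 12q_A - 3(q_C) = 0.
Cinder's profit: π_C = (410 - 3Q)q_C - (106q_C + 2q_C²). Setting ∂π_C/∂q_C = 0: 304 - 10q_C - 3(q_A) = 0.
Rearranging gives the reaction functions q_A = (282 - 3q_C)/12 and q_C = (304 - 3q_A)/10.
Substituting one into the other gives q_A = 636/37 and q_C = 934/37.
Total output Q = 1570/37, so price P = 410 - 3·(1570/37) = 282.7027.

282.70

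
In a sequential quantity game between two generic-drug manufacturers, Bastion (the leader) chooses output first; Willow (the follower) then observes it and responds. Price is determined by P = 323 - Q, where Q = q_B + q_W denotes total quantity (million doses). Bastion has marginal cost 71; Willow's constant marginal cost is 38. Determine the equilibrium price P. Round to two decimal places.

125.75

Solve by backward induction. Given q_B, the follower Willow maximises π_W = (323 - q_B - q_W)q_W - 38q_W.
Follower FOC: 285 - q_B - 2q_W = 0, so q_W(q_B) = (285 - q_B)/2.
Bastion substitutes q_W(q_B) into its own profit: π_B = q_B(323 - q_B - (285 - q_B)/2) - 71q_B = (361/2 - (1/2)q_B)q_B - 71q_B.
Leader FOC: 219/2 - q_B = 0, so q_B = 219/2.
Then q_W = (285 - 219/2)/2 = 351/4.
Total output Q = 789/4, so price P = 323 - 789/4 = 503/4.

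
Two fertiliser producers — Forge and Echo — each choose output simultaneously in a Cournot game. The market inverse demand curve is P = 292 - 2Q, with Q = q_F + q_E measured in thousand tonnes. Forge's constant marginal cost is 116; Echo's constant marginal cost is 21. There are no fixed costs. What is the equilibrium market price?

143

Forge's profit: π_F = (292 - 2Q)q_F - (116q_F). Setting ∂π_F/∂q_F = 0: 176 - 4q_F - 2(q_E) = 0.
Echo's first-order condition: 271 - 4q_E - 2(q_F) = 0.
Best responses: q_F = (176 - 2q_E)/4, q_E = (271 - 2q_F)/4.
Solving the pair: q_F = 27/2, q_E = 61.
Total output Q = 149/2, so price P = 292 - 2·(149/2) = 143.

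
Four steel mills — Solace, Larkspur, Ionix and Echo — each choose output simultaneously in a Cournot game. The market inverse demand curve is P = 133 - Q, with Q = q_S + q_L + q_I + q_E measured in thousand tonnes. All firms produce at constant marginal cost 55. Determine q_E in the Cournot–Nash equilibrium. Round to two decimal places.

Each firm earns π_i = (133 - Q)q_i - 55q_i.
Setting ∂π_i/∂q_i = 0 with rivals' quantities fixed: 78 - 2q_i - Σ_{j≠i} q_j = 0.
With identical firms every q_j equals q_i, so Σ_{j≠i} q_j = 3q_i and 78 = 5q_i, giving q_i = 78/5.

15.60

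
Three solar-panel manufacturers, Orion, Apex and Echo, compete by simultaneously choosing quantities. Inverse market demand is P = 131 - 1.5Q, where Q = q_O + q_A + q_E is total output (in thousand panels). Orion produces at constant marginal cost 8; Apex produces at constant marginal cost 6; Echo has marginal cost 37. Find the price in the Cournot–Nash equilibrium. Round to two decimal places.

45.50

Orion's profit: π_O = (131 - 1.5Q)q_O - (8q_O). Setting ∂π_O/∂q_O = 0: 123 - 3q_O - (3/2)(q_A + q_E) = 0.
Apex's profit: π_A = (131 - 1.5Q)q_A - (6q_A). Setting ∂π_A/∂q_A = 0: 125 - 3q_A - (3/2)(q_O + q_E) = 0.
Echo's profit: π_E = (131 - 1.5Q)q_E - (37q_E). Setting ∂π_E/∂q_E = 0: 94 - 3q_E - (3/2)(q_O + q_A) = 0.
Summing all 3 equations gives 342 − 6Q = 0, hence Q = 57.
Back-substituting: q_O = (123 − 171/2)/(3/2) = 25, q_A = (125 − 171/2)/(3/2) = 79/3, q_E = (94 − 171/2)/(3/2) = 17/3.
Total output Q = 57, so price P = 131 - (3/2)·57 = 91/2.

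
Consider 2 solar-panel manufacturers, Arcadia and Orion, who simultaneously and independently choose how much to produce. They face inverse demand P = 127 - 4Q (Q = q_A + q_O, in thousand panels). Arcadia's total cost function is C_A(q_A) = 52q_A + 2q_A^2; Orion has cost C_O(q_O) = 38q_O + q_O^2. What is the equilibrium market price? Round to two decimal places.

Arcadia's profit: π_A = (127 - 4Q)q_A - (52q_A + 2q_A²). Setting ∂π_A/∂q_A = 0: 75 - 12q_A - 4(q_O) = 0.
Orion's first-order condition: 89 - 10q_O - 4(q_A) = 0.
Rearranging gives the reaction functions q_A = (75 - 4q_O)/12 and q_O = (89 - 4q_A)/10.
Substituting one into the other gives q_A = 197/52 and q_O = 96/13.
Total output Q = 581/52, so price P = 127 - 4·(581/52) = 1070/13.

82.31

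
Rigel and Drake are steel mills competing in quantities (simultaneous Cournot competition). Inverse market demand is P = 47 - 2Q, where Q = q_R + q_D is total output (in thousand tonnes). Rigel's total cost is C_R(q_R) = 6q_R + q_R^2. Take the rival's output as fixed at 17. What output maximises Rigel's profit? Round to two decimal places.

1.17

With the rival's output fixed at 17, Rigel's profit is π_R = (47 - 2·17 - 2q_R)q_R - (6q_R + q_R²) = (13 - 2q_R)q_R - (6q_R + q_R²).
∂π_R/∂q_R = 7 - 6q_R = 0, so q_R = 7/6.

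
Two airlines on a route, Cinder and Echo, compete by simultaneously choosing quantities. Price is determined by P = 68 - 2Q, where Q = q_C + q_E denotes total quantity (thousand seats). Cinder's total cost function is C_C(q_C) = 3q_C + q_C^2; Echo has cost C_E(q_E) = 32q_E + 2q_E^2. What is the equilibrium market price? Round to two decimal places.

Cinder's profit: π_C = (68 - 2Q)q_C - (3q_C + q_C²). Setting ∂π_C/∂q_C = 0: 65 - 6q_C - 2(q_E) = 0.
Echo's first-order condition: 36 - 8q_E - 2(q_C) = 0.
Rearranging gives the reaction functions q_C = (65 - 2q_E)/6 and q_E = (36 - 2q_C)/8.
Solving the pair: q_C = 112/11, q_E = 43/22.
Total output Q = 267/22, so price P = 68 - 2·(267/22) = 481/11.

43.73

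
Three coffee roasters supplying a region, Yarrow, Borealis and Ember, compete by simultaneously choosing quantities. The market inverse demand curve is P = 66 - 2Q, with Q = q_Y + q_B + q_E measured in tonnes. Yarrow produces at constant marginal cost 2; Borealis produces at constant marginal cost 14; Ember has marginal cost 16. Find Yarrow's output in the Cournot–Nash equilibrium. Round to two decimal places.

11.25

Yarrow's profit: π_Y = (66 - 2Q)q_Y - (2q_Y). Setting ∂π_Y/∂q_Y = 0: 64 - 4q_Y - 2(q_B + q_E) = 0.
Borealis's profit: π_B = (66 - 2Q)q_B - (14q_B). Setting ∂π_B/∂q_B = 0: 52 - 4q_B - 2(q_Y + q_E) = 0.
Ember's profit: π_E = (66 - 2Q)q_E - (16q_E). Setting ∂π_E/∂q_E = 0: 50 - 4q_E - 2(q_Y + q_B) = 0.
Adding the 3 first-order conditions: 166 − 8Q = 0, so Q = 83/4.
Back-substituting: q_Y = (64 − 83/2)/2 = 45/4, q_B = (52 − 83/2)/2 = 21/4, q_E = (50 − 83/2)/2 = 17/4.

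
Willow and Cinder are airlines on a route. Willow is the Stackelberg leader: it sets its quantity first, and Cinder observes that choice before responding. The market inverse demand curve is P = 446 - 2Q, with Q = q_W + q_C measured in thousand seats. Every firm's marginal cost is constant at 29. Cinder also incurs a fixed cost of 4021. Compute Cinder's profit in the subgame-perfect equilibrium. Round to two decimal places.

1413.03

Solve by backward induction. Given q_W, the follower Cinder maximises π_C = (446 - 2q_W - 2q_C)q_C - 29q_C.
Setting the follower's marginal profit to zero, 417 - 2q_W - 4q_C = 0, i.e. q_C = (417 - 2q_W)/4.
Willow substitutes q_C(q_W) into its own profit: π_W = q_W(446 - 2q_W - (417 - 2q_W)/2) - 29q_W = (475/2 - q_W)q_W - 29q_W.
The leader's first-order condition 417/2 - 2q_W = 0 yields q_W = 417/4.
Then q_C = (417 - 2·(417/4))/4 = 417/8.
Price P = 446 - 2·(1251/8) = 533/4.
Cinder's profit: (533/4 - 29)·(417/8) - 4021 = 1413.0313.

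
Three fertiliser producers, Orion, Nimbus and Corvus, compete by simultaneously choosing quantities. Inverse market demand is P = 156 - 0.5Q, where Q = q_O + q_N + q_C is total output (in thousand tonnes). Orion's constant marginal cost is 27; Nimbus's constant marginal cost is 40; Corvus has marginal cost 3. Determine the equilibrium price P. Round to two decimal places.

Orion's profit: π_O = (156 - 0.5Q)q_O - (27q_O). Setting ∂π_O/∂q_O = 0: 129 - q_O - (1/2)(q_N + q_C) = 0.
Nimbus's first-order condition: 116 - q_N - (1/2)(q_O + q_C) = 0.
Corvus's first-order condition: 153 - q_C - (1/2)(q_O + q_N) = 0.
Adding the 3 conditions: 398 − Q − Q = 0, i.e. Q = 199.
Back-substituting: q_O = (129 − 199/2)/(1/2) = 59, q_N = (116 − 199/2)/(1/2) = 33, q_C = (153 − 199/2)/(1/2) = 107.
Total output Q = 199, so price P = 156 - (1/2)·199 = 113/2.

56.50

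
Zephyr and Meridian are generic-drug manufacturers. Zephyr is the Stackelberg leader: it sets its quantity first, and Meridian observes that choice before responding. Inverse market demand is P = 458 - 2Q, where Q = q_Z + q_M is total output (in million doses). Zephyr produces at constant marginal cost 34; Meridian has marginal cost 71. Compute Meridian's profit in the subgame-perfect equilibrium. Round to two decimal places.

3061.53

The follower Meridian best-responds to any q_Z: π_M = (458 - 2Q)q_M - 71q_M.
Follower FOC: 387 - 2q_Z - 4q_M = 0, so q_M(q_Z) = (387 - 2q_Z)/4.
The leader anticipates this reaction. Substituting into P = 458 - 2Q gives P = 529/2 - q_Z, so π_Z = (529/2 - q_Z)q_Z - 34q_Z.
Leader FOC: 461/2 - 2q_Z = 0, so q_Z = 461/4.
Then q_M = (387 - 2·(461/4))/4 = 313/8.
Price P = 458 - 2·(1235/8) = 597/4.
Meridian's profit: (597/4 - 71)·(313/8) = 3061.5313.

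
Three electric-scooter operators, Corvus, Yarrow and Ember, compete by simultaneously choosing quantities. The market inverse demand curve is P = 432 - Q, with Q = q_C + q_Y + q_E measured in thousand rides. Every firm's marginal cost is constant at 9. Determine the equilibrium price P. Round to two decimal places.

114.75

Each firm earns π_i = (432 - Q)q_i - 9q_i.
Setting ∂π_i/∂q_i = 0 with rivals' quantities fixed: 423 - 2q_i - Σ_{j≠i} q_j = 0.
With identical firms every q_j equals q_i, so Σ_{j≠i} q_j = 2q_i and 423 = 4q_i, giving q_i = 423/4.
Total output Q = 1269/4, so price P = 432 - 1269/4 = 459/4.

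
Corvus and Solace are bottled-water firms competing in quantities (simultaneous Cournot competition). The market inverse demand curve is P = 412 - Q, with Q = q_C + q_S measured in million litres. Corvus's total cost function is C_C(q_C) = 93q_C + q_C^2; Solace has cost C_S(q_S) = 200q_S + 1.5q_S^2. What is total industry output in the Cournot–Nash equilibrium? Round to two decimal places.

100.63

Corvus's profit: π_C = (412 - Q)q_C - (93q_C + q_C²). Setting ∂π_C/∂q_C = 0: 319 - 4q_C - (q_S) = 0.
Solace's profit: π_S = (412 - Q)q_S - (200q_S + (3/2)q_S²). Setting ∂π_S/∂q_S = 0: 212 - 5q_S - (q_C) = 0.
So q_C = (319 - q_S)/4 and q_S = (212 - q_C)/5.
Solving the pair: q_C = 1383/19, q_S = 529/19.
Total output Q = 1383/19 + 529/19 = 1912/19.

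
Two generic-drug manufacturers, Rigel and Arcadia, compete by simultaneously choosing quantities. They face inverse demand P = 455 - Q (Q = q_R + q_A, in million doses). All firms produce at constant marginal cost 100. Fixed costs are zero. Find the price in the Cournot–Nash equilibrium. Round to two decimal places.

A representative firm's profit is π_i = q_i(455 - Q) - 100q_i.
Setting ∂π_i/∂q_i = 0 with rivals' quantities fixed: 355 - 2q_i - q_j = 0.
With identical firms every q_j equals q_i, so q_j = q_i and 355 = 3q_i, giving q_i = 355/3.
Total output Q = 710/3, so price P = 455 - 710/3 = 655/3.

218.33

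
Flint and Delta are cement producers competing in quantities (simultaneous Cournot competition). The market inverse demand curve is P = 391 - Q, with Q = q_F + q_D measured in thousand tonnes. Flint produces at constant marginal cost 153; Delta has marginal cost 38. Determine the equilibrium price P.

Flint's profit: π_F = (391 - Q)q_F - (153q_F). Setting ∂π_F/∂q_F = 0: 238 - 2q_F - (q_D) = 0.
Delta's first-order condition: 353 - 2q_D - (q_F) = 0.
Rearranging gives the reaction functions q_F = (238 - q_D)/2 and q_D = (353 - q_F)/2.
Substituting one into the other gives q_F = 41 and q_D = 156.
Total output Q = 197, so price P = 391 - 197 = 194.

194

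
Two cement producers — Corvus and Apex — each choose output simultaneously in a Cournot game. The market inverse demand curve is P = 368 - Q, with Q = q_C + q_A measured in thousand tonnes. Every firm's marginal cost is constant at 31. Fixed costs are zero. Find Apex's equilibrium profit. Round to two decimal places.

Each firm earns π_i = (368 - Q)q_i - 31q_i.
First-order condition (treating rivals' output as given): 337 - 2q_i - q_j = 0.
With identical firms every q_j equals q_i, so q_j = q_i and 337 = 3q_i, giving q_i = 337/3.
Price P = 368 - 674/3 = 430/3.
Apex's profit: (430/3 - 31)·(337/3) = 12618.7778.

12618.78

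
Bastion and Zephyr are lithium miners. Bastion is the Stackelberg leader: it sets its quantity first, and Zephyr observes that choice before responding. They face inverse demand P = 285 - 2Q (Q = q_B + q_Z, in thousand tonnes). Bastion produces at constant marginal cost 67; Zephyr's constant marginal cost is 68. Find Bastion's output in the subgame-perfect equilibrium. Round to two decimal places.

54.75

Solve by backward induction. Given q_B, the follower Zephyr maximises π_Z = (285 - 2q_B - 2q_Z)q_Z - 68q_Z.
Follower FOC: 217 - 2q_B - 4q_Z = 0, so q_Z(q_B) = (217 - 2q_B)/4.
Bastion substitutes q_Z(q_B) into its own profit: π_B = q_B(285 - 2q_B - (217 - 2q_B)/2) - 67q_B = (353/2 - q_B)q_B - 67q_B.
Leader FOC: 219/2 - 2q_B = 0, so q_B = 219/4.
Then q_Z = (217 - 2·(219/4))/4 = 215/8.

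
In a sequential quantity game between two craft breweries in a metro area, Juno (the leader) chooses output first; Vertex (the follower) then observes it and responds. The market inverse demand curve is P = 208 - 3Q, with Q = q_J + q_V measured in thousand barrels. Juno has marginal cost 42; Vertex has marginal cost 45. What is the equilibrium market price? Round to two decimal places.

The follower Vertex best-responds to any q_J: π_V = (208 - 3Q)q_V - 45q_V.
Follower FOC: 163 - 3q_J - 6q_V = 0, so q_V(q_J) = (163 - 3q_J)/6.
Juno substitutes q_V(q_J) into its own profit: π_J = q_J(208 - 3q_J - (163 - 3q_J)/2) - 42q_J = (253/2 - (3/2)q_J)q_J - 42q_J.
Maximising: ∂π_J/∂q_J = 169/2 - 3q_J = 0, giving q_J = 169/6.
Then q_V = (163 - 3·(169/6))/6 = 157/12.
Total output Q = 165/4, so price P = 208 - 3·(165/4) = 337/4.

84.25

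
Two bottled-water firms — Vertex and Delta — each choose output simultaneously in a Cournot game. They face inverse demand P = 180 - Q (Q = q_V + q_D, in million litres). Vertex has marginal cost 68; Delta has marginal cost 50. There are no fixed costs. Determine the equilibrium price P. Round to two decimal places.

99.33

Vertex's profit: π_V = (180 - Q)q_V - (68q_V). Setting ∂π_V/∂q_V = 0: 112 - 2q_V - (q_D) = 0.
Delta's first-order condition: 130 - 2q_D - (q_V) = 0.
Best responses: q_V = (112 - q_D)/2, q_D = (130 - q_V)/2.
Solving the pair: q_V = 94/3, q_D = 148/3.
Total output Q = 242/3, so price P = 180 - 242/3 = 298/3.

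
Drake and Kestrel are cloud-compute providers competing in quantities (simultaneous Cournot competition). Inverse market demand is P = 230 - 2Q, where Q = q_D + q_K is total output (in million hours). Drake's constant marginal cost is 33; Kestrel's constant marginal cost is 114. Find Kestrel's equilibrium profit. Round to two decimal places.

68.06

Drake's profit: π_D = (230 - 2Q)q_D - (33q_D). Setting ∂π_D/∂q_D = 0: 197 - 4q_D - 2(q_K) = 0.
Kestrel's profit: π_K = (230 - 2Q)q_K - (114q_K). Setting ∂π_K/∂q_K = 0: 116 - 4q_K - 2(q_D) = 0.
So q_D = (197 - 2q_K)/4 and q_K = (116 - 2q_D)/4.
Solving the pair: q_D = 139/3, q_K = 35/6.
Price P = 230 - 2·(313/6) = 377/3.
Kestrel's profit: (377/3 - 114)·(35/6) = 1225/18.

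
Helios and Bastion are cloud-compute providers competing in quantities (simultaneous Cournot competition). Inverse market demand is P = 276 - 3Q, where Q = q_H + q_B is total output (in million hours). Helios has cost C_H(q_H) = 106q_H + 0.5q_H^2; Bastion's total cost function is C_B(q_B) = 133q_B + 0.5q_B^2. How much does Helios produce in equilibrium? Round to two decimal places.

19.03

Helios's profit: π_H = (276 - 3Q)q_H - (106q_H + (1/2)q_H²). Setting ∂π_H/∂q_H = 0: 170 - 7q_H - 3(q_B) = 0.
Bastion's profit: π_B = (276 - 3Q)q_B - (133q_B + (1/2)q_B²). Setting ∂π_B/∂q_B = 0: 143 - 7q_B - 3(q_H) = 0.
Best responses: q_H = (170 - 3q_B)/7, q_B = (143 - 3q_H)/7.
Solving the pair: q_H = 761/40, q_B = 491/40.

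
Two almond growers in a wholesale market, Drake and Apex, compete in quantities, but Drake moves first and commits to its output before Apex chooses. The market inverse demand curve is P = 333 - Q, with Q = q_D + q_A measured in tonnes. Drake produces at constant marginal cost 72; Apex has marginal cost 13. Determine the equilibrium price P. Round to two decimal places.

122.50

The follower Apex best-responds to any q_D: π_A = (333 - Q)q_A - 13q_A.
∂π_A/∂q_A = 320 - q_D - 2q_A = 0 gives the reaction function q_A = (320 - q_D)/2.
The leader anticipates this reaction. Substituting into P = 333 - Q gives P = 173 - (1/2)q_D, so π_D = (173 - (1/2)q_D)q_D - 72q_D.
Leader FOC: 101 - q_D = 0, so q_D = 101.
Then q_A = (320 - 101)/2 = 219/2.
Total output Q = 421/2, so price P = 333 - 421/2 = 245/2.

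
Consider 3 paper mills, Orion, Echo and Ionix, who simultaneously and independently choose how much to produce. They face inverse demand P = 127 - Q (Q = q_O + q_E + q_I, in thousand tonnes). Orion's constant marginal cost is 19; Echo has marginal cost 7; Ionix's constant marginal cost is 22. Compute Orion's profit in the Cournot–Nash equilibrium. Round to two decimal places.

Orion's profit: π_O = (127 - Q)q_O - (19q_O). Setting ∂π_O/∂q_O = 0: 108 - 2q_O - (q_E + q_I) = 0.
Echo's first-order condition: 120 - 2q_E - (q_O + q_I) = 0.
Ionix's first-order condition: 105 - 2q_I - (q_O + q_E) = 0.
Summing all 3 equations gives 333 − 4Q = 0, hence Q = 333/4.
Back-substituting: q_O = (108 − 333/4) = 99/4, q_E = (120 − 333/4) = 147/4, q_I = (105 − 333/4) = 87/4.
Price P = 127 - 333/4 = 175/4.
Orion's profit: (175/4 - 19)·(99/4) = 612.5625.

612.56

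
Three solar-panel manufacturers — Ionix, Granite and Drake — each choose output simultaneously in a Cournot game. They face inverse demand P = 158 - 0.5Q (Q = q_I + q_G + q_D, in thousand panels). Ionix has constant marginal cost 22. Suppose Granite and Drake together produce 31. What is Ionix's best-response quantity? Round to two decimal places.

With rivals' combined output fixed at 31, Ionix's profit is π_I = (158 - (1/2)·31 - (1/2)q_I)q_I - (22q_I) = (285/2 - (1/2)q_I)q_I - (22q_I).
∂π_I/∂q_I = 241/2 - q_I = 0, so q_I = 241/2.

120.50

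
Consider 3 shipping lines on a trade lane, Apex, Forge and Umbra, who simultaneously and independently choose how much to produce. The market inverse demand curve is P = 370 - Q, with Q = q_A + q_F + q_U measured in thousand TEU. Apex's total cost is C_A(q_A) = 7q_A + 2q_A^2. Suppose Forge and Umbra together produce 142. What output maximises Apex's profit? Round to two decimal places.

36.83

With rivals' combined output fixed at 142, Apex's profit is π_A = (370 - 142 - q_A)q_A - (7q_A + 2q_A²) = (228 - q_A)q_A - (7q_A + 2q_A²).
∂π_A/∂q_A = 221 - 6q_A = 0, so q_A = 221/6.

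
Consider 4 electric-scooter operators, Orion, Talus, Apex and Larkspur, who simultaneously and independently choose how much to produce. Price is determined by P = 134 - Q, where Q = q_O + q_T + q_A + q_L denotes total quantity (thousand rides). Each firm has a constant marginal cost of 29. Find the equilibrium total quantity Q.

84

A representative firm's profit is π_i = q_i(134 - Q) - 29q_i.
Setting ∂π_i/∂q_i = 0 with rivals' quantities fixed: 105 - 2q_i - Σ_{j≠i} q_j = 0.
By symmetry each firm produces the same amount; substituting Σ_{j≠i} q_j = 3q_i yields q_i = 105/5 = 21.
Total output Q = 21 + 21 + 21 + 21 = 84.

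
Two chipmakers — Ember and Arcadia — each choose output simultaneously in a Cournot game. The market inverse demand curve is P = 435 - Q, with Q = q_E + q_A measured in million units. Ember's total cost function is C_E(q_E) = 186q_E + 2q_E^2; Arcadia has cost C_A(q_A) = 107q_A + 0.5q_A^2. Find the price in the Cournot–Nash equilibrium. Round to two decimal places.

309.24

Ember's profit: π_E = (435 - Q)q_E - (186q_E + 2q_E²). Setting ∂π_E/∂q_E = 0: 249 - 6q_E - (q_A) = 0.
Arcadia's profit: π_A = (435 - Q)q_A - (107q_A + (1/2)q_A²). Setting ∂π_A/∂q_A = 0: 328 - 3q_A - (q_E) = 0.
So q_E = (249 - q_A)/6 and q_A = (328 - q_E)/3.
Substituting one into the other gives q_E = 419/17 and q_A = 1719/17.
Total output Q = 125.7647, so price P = 435 - 125.7647 = 309.2353.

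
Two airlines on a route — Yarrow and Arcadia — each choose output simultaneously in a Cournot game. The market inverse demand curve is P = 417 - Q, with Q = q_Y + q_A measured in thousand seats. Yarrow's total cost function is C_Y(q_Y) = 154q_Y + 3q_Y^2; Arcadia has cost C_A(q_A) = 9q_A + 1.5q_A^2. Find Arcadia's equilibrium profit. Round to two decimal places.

Yarrow's profit: π_Y = (417 - Q)q_Y - (154q_Y + 3q_Y²). Setting ∂π_Y/∂q_Y = 0: 263 - 8q_Y - (q_A) = 0.
Arcadia's profit: π_A = (417 - Q)q_A - (9q_A + (3/2)q_A²). Setting ∂π_A/∂q_A = 0: 408 - 5q_A - (q_Y) = 0.
Best responses: q_Y = (263 - q_A)/8, q_A = (408 - q_Y)/5.
Substituting one into the other gives q_Y = 907/39 and q_A = 76.9487.
Price P = 417 - 100.2051 = 316.7949.
Arcadia's profit: 316.7949·76.9487 - 9·76.9487 - (3/2)·76.9487² = 14802.7630.

14802.76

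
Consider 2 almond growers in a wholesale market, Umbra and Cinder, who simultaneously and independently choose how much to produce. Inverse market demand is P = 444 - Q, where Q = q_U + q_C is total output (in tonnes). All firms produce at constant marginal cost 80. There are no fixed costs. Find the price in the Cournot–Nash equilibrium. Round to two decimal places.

201.33

Each firm earns π_i = (444 - Q)q_i - 80q_i.
Setting ∂π_i/∂q_i = 0 with rivals' quantities fixed: 364 - 2q_i - q_j = 0.
By symmetry each firm produces the same amount; substituting q_j = q_i yields q_i = 364/3.
Total output Q = 728/3, so price P = 444 - 728/3 = 604/3.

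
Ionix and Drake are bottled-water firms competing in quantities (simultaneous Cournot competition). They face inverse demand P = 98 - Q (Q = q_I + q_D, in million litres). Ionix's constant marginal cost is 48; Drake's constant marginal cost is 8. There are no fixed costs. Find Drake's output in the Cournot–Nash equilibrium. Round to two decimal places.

43.33

Ionix's profit: π_I = (98 - Q)q_I - (48q_I). Setting ∂π_I/∂q_I = 0: 50 - 2q_I - (q_D) = 0.
Drake's first-order condition: 90 - 2q_D - (q_I) = 0.
So q_I = (50 - q_D)/2 and q_D = (90 - q_I)/2.
Substituting one into the other gives q_I = 10/3 and q_D = 130/3.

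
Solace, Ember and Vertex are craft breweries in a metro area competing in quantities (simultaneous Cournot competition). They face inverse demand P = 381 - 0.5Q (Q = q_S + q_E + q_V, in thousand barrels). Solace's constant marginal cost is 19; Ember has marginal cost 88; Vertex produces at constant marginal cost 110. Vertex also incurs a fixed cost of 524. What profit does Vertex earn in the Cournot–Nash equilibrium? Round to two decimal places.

2596.50

Solace's profit: π_S = (381 - 0.5Q)q_S - (19q_S). Setting ∂π_S/∂q_S = 0: 362 - q_S - (1/2)(q_E + q_V) = 0.
Ember's first-order condition: 293 - q_E - (1/2)(q_S + q_V) = 0.
Vertex's profit: π_V = (381 - 0.5Q)q_V - (110q_V). Setting ∂π_V/∂q_V = 0: 271 - q_V - (1/2)(q_S + q_E) = 0.
Summing all 3 equations gives 926 − 2Q = 0, hence Q = 463.
Back-substituting: q_S = (362 − 463/2)/(1/2) = 261, q_E = (293 − 463/2)/(1/2) = 123, q_V = (271 − 463/2)/(1/2) = 79.
Price P = 381 - (1/2)·463 = 299/2.
Vertex's profit: (299/2 - 110)·79 - 524 = 2596.5000.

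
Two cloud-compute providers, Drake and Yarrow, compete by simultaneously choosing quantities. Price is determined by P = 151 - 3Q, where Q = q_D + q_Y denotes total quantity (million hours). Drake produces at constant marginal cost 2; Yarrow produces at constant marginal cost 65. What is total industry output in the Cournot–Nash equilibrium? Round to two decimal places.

Drake's profit: π_D = (151 - 3Q)q_D - (2q_D). Setting ∂π_D/∂q_D = 0: 149 - 6q_D - 3(q_Y) = 0.
Yarrow's first-order condition: 86 - 6q_Y - 3(q_D) = 0.
Rearranging gives the reaction functions q_D = (149 - 3q_Y)/6 and q_Y = (86 - 3q_D)/6.
Solving the pair: q_D = 212/9, q_Y = 23/9.
Total output Q = 212/9 + 23/9 = 235/9.

26.11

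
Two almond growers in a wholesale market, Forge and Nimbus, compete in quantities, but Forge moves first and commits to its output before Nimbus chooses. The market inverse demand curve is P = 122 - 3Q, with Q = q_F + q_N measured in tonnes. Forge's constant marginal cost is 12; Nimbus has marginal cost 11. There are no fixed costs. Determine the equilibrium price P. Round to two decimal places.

39.25

Solve by backward induction. Given q_F, the follower Nimbus maximises π_N = (122 - 3q_F - 3q_N)q_N - 11q_N.
Follower FOC: 111 - 3q_F - 6q_N = 0, so q_N(q_F) = (111 - 3q_F)/6.
Forge substitutes q_N(q_F) into its own profit: π_F = q_F(122 - 3q_F - (111 - 3q_F)/2) - 12q_F = (133/2 - (3/2)q_F)q_F - 12q_F.
Leader FOC: 109/2 - 3q_F = 0, so q_F = 109/6.
Then q_N = (111 - 3·(109/6))/6 = 113/12.
Total output Q = 331/12, so price P = 122 - 3·(331/12) = 157/4.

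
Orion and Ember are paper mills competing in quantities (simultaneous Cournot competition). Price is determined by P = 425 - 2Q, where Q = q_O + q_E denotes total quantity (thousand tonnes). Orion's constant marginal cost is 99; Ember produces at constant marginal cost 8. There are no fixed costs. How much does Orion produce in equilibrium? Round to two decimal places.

39.17

Orion's profit: π_O = (425 - 2Q)q_O - (99q_O). Setting ∂π_O/∂q_O = 0: 326 - 4q_O - 2(q_E) = 0.
Ember's profit: π_E = (425 - 2Q)q_E - (8q_E). Setting ∂π_E/∂q_E = 0: 417 - 4q_E - 2(q_O) = 0.
Best responses: q_O = (326 - 2q_E)/4, q_E = (417 - 2q_O)/4.
Solving the pair: q_O = 235/6, q_E = 254/3.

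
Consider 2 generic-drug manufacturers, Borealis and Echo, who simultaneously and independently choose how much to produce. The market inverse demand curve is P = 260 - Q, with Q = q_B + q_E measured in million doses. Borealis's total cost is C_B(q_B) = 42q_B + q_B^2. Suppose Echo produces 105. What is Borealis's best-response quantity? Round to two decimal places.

With the rival's output fixed at 105, Borealis's profit is π_B = (260 - 105 - q_B)q_B - (42q_B + q_B²) = (155 - q_B)q_B - (42q_B + q_B²).
∂π_B/∂q_B = 113 - 4q_B = 0, so q_B = 113/4.

28.25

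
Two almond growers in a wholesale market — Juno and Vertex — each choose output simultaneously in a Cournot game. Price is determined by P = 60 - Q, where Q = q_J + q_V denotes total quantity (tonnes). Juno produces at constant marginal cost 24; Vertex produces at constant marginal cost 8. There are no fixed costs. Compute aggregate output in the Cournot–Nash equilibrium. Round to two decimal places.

29.33

Juno's profit: π_J = (60 - Q)q_J - (24q_J). Setting ∂π_J/∂q_J = 0: 36 - 2q_J - (q_V) = 0.
Vertex's first-order condition: 52 - 2q_V - (q_J) = 0.
So q_J = (36 - q_V)/2 and q_V = (52 - q_J)/2.
Solving the pair: q_J = 20/3, q_V = 68/3.
Total output Q = 20/3 + 68/3 = 88/3.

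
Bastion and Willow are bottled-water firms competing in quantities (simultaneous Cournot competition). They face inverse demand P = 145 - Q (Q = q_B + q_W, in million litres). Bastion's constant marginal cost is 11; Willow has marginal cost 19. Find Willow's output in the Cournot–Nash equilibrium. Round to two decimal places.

39.33

Bastion's profit: π_B = (145 - Q)q_B - (11q_B). Setting ∂π_B/∂q_B = 0: 134 - 2q_B - (q_W) = 0.
Willow's profit: π_W = (145 - Q)q_W - (19q_W). Setting ∂π_W/∂q_W = 0: 126 - 2q_W - (q_B) = 0.
Rearranging gives the reaction functions q_B = (134 - q_W)/2 and q_W = (126 - q_B)/2.
Solving the pair: q_B = 142/3, q_W = 118/3.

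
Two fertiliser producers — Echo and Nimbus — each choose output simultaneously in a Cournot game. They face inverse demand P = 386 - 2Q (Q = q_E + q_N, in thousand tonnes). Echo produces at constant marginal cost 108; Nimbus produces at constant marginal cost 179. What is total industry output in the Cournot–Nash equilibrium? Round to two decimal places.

Echo's profit: π_E = (386 - 2Q)q_E - (108q_E). Setting ∂π_E/∂q_E = 0: 278 - 4q_E - 2(q_N) = 0.
Nimbus's profit: π_N = (386 - 2Q)q_N - (179q_N). Setting ∂π_N/∂q_N = 0: 207 - 4q_N - 2(q_E) = 0.
So q_E = (278 - 2q_N)/4 and q_N = (207 - 2q_E)/4.
Solving the pair: q_E = 349/6, q_N = 68/3.
Total output Q = 349/6 + 68/3 = 485/6.

80.83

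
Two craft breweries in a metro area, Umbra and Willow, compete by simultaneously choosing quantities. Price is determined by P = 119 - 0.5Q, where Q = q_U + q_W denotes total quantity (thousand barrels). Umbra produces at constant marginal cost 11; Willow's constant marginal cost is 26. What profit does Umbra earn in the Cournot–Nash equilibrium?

3362

Umbra's profit: π_U = (119 - 0.5Q)q_U - (11q_U). Setting ∂π_U/∂q_U = 0: 108 - q_U - (1/2)(q_W) = 0.
Willow's first-order condition: 93 - q_W - (1/2)(q_U) = 0.
Rearranging gives the reaction functions q_U = (108 - (1/2)q_W) and q_W = (93 - (1/2)q_U).
Substituting one into the other gives q_U = 82 and q_W = 52.
Price P = 119 - (1/2)·134 = 52.
Umbra's profit: (52 - 11)·82 = 3362.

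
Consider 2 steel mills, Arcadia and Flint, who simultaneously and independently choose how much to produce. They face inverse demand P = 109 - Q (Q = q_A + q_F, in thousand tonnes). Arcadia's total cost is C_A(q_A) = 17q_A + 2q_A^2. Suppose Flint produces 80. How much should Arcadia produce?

2

With the rival's output fixed at 80, Arcadia's profit is π_A = (109 - 80 - q_A)q_A - (17q_A + 2q_A²) = (29 - q_A)q_A - (17q_A + 2q_A²).
∂π_A/∂q_A = 12 - 6q_A = 0, so q_A = 2.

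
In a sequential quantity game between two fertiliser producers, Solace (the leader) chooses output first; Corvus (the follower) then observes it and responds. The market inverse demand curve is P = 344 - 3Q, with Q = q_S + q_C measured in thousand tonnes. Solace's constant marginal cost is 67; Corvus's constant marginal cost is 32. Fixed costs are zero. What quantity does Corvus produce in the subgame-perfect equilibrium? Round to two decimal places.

31.83

The follower Corvus best-responds to any q_S: π_C = (344 - 3Q)q_C - 32q_C.
∂π_C/∂q_C = 312 - 3q_S - 6q_C = 0 gives the reaction function q_C = (312 - 3q_S)/6.
The leader anticipates this reaction. Substituting into P = 344 - 3Q gives P = 188 - (3/2)q_S, so π_S = (188 - (3/2)q_S)q_S - 67q_S.
The leader's first-order condition 121 - 3q_S = 0 yields q_S = 121/3.
Then q_C = (312 - 3·(121/3))/6 = 191/6.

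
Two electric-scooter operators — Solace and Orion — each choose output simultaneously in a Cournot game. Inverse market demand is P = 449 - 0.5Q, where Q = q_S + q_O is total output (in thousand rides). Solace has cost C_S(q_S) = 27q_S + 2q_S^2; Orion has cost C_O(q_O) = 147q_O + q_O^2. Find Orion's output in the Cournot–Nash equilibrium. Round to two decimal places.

Solace's profit: π_S = (449 - 0.5Q)q_S - (27q_S + 2q_S²). Setting ∂π_S/∂q_S = 0: 422 - 5q_S - (1/2)(q_O) = 0.
Orion's profit: π_O = (449 - 0.5Q)q_O - (147q_O + q_O²). Setting ∂π_O/∂q_O = 0: 302 - 3q_O - (1/2)(q_S) = 0.
So q_S = (422 - (1/2)q_O)/5 and q_O = (302 - (1/2)q_S)/3.
Solving the pair: q_S = 75.5932, q_O = 88.0678.

88.07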